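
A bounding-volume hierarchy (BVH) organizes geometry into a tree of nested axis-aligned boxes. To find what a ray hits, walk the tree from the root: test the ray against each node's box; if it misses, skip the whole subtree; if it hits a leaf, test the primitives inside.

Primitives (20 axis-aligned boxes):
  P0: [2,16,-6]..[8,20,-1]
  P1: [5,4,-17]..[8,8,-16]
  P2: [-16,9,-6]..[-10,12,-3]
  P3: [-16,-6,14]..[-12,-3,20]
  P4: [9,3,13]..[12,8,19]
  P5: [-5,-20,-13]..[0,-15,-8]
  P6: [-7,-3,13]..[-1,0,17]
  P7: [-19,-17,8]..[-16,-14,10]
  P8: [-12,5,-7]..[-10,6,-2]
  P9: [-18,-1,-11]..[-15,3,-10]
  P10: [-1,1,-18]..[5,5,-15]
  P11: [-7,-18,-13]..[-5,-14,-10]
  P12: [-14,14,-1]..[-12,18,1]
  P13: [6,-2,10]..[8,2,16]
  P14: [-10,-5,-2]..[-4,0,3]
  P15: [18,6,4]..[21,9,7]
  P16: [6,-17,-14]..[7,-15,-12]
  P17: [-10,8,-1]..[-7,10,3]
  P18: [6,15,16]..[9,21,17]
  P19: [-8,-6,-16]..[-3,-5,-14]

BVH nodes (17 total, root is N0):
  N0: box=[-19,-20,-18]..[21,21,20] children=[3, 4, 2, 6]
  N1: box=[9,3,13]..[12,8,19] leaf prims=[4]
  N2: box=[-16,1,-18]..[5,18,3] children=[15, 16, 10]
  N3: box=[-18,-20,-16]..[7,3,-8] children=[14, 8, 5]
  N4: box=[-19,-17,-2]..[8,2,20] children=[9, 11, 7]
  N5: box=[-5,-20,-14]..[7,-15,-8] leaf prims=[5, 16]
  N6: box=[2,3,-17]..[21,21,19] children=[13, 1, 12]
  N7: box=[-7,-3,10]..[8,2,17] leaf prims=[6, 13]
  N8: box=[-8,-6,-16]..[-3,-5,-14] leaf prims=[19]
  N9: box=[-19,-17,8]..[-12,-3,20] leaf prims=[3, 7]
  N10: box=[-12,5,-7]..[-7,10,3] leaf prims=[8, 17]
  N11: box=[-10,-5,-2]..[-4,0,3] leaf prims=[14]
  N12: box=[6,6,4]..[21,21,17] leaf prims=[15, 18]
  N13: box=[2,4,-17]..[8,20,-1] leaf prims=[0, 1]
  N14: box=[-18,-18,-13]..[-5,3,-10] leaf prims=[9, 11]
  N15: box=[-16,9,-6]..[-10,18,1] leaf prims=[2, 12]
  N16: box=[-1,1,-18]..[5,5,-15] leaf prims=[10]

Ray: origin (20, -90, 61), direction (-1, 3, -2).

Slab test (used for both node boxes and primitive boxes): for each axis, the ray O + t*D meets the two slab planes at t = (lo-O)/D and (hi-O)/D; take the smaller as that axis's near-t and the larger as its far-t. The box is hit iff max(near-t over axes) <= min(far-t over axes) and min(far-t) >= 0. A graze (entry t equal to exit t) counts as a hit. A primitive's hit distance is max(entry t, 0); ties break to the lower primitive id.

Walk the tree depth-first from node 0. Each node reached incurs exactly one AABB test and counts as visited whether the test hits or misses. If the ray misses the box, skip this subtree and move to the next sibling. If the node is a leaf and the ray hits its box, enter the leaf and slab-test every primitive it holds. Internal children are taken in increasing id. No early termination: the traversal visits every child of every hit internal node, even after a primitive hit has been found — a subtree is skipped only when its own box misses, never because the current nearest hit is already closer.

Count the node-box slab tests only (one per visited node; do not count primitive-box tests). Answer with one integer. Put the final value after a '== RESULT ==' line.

Trace the traversal:
N0 x:[-1,39] y:[70/3,37] z:[41/2,79/2] -> hit [70/3,37], descend [2, 3, 4, 6]
  N2 x:[15,36] y:[91/3,36] z:[29,79/2] -> hit [91/3,36], descend [10, 15, 16]
    N10 x:[27,32] y:[95/3,100/3] z:[29,34] -> hit [95/3,32] leaf, test {P8@t=95/3, P17(miss)}
    N15 x:[30,36] y:[33,36] z:[30,67/2] -> hit [33,67/2] leaf, test {P2@t=33, P12(miss)}
    N16 x:[15,21] y:[91/3,95/3] z:[38,79/2] -> miss, prune
  N3 x:[13,38] y:[70/3,31] z:[69/2,77/2] -> miss, prune
  N4 x:[12,39] y:[73/3,92/3] z:[41/2,63/2] -> hit [73/3,92/3], descend [7, 9, 11]
    N7 x:[12,27] y:[29,92/3] z:[22,51/2] -> miss, prune
    N9 x:[32,39] y:[73/3,29] z:[41/2,53/2] -> miss, prune
    N11 x:[24,30] y:[85/3,30] z:[29,63/2] -> hit [29,30] leaf, test {P14@t=29}
  N6 x:[-1,18] y:[31,37] z:[21,39] -> miss, prune

Summary -> nodes [0, 2, 10, 15, 16, 3, 4, 7, 9, 11, 6]; box-tests=11; leaf-entries=3; first=P14

== RESULT ==
11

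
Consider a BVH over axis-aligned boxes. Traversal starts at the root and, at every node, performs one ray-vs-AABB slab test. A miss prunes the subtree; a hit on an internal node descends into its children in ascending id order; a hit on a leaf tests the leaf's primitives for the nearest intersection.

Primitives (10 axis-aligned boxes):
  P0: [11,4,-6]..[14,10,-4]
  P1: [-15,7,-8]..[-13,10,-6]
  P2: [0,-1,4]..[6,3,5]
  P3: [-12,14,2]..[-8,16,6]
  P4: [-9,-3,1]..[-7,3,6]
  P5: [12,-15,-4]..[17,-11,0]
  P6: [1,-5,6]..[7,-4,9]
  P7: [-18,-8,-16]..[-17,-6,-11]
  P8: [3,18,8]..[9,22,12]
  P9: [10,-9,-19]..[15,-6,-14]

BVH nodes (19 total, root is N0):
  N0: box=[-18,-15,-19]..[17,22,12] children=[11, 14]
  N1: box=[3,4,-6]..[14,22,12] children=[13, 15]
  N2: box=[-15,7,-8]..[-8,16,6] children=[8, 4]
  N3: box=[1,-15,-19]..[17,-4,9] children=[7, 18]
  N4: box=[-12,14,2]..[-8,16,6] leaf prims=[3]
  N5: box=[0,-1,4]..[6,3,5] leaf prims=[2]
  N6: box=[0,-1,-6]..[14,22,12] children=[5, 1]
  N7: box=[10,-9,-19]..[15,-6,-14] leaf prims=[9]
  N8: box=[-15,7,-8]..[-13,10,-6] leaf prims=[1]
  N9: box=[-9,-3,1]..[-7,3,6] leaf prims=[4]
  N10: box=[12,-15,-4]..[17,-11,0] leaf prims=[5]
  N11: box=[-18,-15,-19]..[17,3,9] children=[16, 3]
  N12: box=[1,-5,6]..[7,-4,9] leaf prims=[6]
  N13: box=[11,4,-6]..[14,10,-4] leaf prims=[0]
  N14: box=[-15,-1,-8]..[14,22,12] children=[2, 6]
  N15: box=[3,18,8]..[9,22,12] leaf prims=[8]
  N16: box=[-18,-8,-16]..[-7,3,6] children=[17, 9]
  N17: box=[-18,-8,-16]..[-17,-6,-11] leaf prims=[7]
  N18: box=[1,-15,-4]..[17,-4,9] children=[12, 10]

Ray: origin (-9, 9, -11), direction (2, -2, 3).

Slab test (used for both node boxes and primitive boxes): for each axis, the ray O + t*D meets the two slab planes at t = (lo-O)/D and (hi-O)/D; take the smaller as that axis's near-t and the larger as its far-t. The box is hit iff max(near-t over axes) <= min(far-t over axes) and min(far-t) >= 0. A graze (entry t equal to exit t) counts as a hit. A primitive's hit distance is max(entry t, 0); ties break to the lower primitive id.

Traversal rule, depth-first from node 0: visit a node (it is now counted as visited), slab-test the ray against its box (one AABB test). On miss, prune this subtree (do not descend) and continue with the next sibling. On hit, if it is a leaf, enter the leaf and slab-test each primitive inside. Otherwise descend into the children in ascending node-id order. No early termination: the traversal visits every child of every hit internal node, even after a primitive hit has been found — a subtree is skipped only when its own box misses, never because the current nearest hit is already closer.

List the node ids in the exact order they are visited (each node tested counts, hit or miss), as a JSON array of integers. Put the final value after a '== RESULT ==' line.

Traverse from the root:
N0 x:[-9/2,13] y:[-13/2,12] z:[-8/3,23/3] -> hit [-8/3,23/3], descend [11, 14]
  N11 x:[-9/2,13] y:[3,12] z:[-8/3,20/3] -> hit [3,20/3], descend [3, 16]
    N3 x:[5,13] y:[13/2,12] z:[-8/3,20/3] -> hit [13/2,20/3], descend [7, 18]
      N7 x:[19/2,12] y:[15/2,9] z:[-8/3,-1] -> miss, prune
      N18 x:[5,13] y:[13/2,12] z:[7/3,20/3] -> hit [13/2,20/3], descend [10, 12]
        N10 x:[21/2,13] y:[10,12] z:[7/3,11/3] -> miss, prune
        N12 x:[5,8] y:[13/2,7] z:[17/3,20/3] -> hit [13/2,20/3] leaf, test {P6@t=13/2}
    N16 x:[-9/2,1] y:[3,17/2] z:[-5/3,17/3] -> miss, prune
  N14 x:[-3,23/2] y:[-13/2,5] z:[1,23/3] -> hit [1,5], descend [2, 6]
    N2 x:[-3,1/2] y:[-7/2,1] z:[1,17/3] -> miss, prune
    N6 x:[9/2,23/2] y:[-13/2,5] z:[5/3,23/3] -> hit [9/2,5], descend [1, 5]
      N1 x:[6,23/2] y:[-13/2,5/2] z:[5/3,23/3] -> miss, prune
      N5 x:[9/2,15/2] y:[3,5] z:[5,16/3] -> hit [5,5] leaf, test {P2@t=5}

13 AABB tests over nodes [0, 11, 3, 7, 18, 10, 12, 16, 14, 2, 6, 1, 5]; 2 leaves entered; closest P2.

== RESULT ==
[0, 11, 3, 7, 18, 10, 12, 16, 14, 2, 6, 1, 5]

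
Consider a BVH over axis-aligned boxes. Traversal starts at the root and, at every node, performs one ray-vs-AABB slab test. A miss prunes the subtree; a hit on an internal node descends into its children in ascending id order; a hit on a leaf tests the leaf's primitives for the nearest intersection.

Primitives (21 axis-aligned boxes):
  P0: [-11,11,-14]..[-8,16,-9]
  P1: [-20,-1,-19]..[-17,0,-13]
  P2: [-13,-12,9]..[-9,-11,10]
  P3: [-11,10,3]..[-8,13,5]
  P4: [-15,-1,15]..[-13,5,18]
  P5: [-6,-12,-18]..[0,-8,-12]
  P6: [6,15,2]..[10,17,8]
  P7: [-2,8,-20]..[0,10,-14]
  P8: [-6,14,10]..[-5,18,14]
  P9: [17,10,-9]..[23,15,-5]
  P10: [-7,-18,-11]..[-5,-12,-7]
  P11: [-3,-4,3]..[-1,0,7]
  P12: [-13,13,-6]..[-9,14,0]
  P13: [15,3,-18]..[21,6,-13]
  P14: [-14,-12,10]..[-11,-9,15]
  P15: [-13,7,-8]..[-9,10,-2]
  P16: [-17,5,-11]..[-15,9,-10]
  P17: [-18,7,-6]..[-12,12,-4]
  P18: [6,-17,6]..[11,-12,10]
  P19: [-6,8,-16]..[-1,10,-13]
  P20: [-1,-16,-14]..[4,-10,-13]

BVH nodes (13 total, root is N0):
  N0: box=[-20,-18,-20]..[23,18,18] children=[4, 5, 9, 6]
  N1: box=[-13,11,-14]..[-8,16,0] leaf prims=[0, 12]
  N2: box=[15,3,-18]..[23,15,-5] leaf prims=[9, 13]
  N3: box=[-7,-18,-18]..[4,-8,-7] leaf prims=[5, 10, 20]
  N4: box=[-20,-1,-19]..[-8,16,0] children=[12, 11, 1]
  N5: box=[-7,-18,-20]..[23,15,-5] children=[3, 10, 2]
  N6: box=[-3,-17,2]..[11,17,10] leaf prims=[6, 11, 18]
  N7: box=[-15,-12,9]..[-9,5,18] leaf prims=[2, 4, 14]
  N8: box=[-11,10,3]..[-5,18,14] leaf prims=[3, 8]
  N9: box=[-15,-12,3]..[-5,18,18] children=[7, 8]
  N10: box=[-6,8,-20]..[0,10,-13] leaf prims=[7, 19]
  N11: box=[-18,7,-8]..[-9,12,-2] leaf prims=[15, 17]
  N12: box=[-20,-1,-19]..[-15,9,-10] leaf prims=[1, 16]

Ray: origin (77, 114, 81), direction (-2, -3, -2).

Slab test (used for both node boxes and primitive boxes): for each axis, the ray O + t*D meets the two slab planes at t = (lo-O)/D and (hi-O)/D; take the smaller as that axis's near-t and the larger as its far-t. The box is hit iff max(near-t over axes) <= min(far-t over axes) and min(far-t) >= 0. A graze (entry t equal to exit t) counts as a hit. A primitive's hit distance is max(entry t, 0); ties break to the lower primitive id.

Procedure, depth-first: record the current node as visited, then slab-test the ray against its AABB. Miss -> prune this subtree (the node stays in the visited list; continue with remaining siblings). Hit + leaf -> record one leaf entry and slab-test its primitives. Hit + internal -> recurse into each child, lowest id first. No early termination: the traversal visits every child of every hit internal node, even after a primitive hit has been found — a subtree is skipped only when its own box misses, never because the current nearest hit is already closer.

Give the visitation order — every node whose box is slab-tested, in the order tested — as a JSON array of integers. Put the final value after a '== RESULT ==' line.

Traverse from the root:
N0 x:[27,97/2] y:[32,44] z:[63/2,101/2] -> hit [32,44], descend [4, 5, 6, 9]
  N4 x:[85/2,97/2] y:[98/3,115/3] z:[81/2,50] -> miss, prune
  N5 x:[27,42] y:[33,44] z:[43,101/2] -> miss, prune
  N6 x:[33,40] y:[97/3,131/3] z:[71/2,79/2] -> hit [71/2,79/2] leaf, test {P6(miss), P11@t=39, P18(miss)}
  N9 x:[41,46] y:[32,42] z:[63/2,39] -> miss, prune

5 AABB tests over nodes [0, 4, 5, 6, 9]; 1 leaf entered; closest P11.

== RESULT ==
[0, 4, 5, 6, 9]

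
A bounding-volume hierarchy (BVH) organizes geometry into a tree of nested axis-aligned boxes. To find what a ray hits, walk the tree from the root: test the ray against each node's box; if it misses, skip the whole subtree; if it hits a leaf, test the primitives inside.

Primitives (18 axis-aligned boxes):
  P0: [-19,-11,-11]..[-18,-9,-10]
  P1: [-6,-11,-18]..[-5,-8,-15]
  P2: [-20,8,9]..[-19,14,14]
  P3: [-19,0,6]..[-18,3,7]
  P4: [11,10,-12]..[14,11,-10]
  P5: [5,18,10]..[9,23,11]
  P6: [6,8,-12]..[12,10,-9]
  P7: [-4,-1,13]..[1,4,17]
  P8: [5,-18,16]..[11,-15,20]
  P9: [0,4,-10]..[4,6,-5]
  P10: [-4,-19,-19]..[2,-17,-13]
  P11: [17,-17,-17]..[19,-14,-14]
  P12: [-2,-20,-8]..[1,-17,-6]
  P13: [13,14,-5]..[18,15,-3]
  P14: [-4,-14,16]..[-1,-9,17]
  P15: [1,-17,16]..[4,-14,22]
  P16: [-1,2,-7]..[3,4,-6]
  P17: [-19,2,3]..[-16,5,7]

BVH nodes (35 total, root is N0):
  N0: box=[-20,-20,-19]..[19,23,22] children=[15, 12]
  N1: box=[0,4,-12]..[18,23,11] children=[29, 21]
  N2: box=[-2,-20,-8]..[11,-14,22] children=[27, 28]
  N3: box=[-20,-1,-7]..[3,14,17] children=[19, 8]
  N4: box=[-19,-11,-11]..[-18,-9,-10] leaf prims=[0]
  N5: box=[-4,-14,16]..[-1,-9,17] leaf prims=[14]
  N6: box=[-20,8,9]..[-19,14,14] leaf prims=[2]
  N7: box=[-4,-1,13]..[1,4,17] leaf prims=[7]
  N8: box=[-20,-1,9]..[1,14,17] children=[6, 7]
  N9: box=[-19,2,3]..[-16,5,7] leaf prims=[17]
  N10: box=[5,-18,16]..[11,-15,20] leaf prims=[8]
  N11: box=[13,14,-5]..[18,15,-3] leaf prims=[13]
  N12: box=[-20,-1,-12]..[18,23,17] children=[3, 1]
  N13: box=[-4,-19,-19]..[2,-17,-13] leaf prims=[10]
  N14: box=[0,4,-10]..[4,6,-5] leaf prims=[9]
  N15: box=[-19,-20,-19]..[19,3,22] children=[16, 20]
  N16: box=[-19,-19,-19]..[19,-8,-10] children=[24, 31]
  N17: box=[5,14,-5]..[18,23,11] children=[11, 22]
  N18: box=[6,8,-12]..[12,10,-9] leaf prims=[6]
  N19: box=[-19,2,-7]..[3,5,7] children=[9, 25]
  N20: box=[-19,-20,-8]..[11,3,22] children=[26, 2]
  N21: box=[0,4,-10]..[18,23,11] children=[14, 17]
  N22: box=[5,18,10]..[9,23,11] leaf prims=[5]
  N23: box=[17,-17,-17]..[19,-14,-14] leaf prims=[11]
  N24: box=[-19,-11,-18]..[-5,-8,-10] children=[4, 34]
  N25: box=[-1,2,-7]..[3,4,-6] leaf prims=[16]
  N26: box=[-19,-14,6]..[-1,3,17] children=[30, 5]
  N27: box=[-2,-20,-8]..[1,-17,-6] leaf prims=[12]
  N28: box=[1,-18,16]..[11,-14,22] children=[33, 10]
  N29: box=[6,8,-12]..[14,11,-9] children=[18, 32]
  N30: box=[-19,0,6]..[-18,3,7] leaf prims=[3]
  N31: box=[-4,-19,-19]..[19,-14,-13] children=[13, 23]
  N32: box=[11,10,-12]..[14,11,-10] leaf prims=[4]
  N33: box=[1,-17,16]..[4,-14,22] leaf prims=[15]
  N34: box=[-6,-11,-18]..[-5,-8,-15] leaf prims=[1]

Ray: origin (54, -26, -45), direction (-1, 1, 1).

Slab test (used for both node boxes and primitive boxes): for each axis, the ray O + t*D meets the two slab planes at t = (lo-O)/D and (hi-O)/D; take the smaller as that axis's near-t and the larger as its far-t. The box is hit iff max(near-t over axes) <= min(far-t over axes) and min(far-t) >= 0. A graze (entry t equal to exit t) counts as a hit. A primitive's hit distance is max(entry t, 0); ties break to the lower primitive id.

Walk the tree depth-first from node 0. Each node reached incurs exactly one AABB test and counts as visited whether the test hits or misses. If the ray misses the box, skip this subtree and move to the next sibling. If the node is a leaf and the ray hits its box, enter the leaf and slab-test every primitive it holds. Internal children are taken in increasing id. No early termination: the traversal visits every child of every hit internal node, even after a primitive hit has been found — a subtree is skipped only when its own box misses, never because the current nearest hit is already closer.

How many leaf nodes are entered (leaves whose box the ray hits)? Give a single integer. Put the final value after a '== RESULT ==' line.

Trace the traversal:
N0 x:[35,74] y:[6,49] z:[26,67] -> hit [35,49], descend [12, 15]
  N12 x:[36,74] y:[25,49] z:[33,62] -> hit [36,49], descend [1, 3]
    N1 x:[36,54] y:[30,49] z:[33,56] -> hit [36,49], descend [21, 29]
      N21 x:[36,54] y:[30,49] z:[35,56] -> hit [36,49], descend [14, 17]
        N14 x:[50,54] y:[30,32] z:[35,40] -> miss, prune
        N17 x:[36,49] y:[40,49] z:[40,56] -> hit [40,49], descend [11, 22]
          N11 x:[36,41] y:[40,41] z:[40,42] -> hit [40,41] leaf, test {P13@t=40}
          N22 x:[45,49] y:[44,49] z:[55,56] -> miss, prune
      N29 x:[40,48] y:[34,37] z:[33,36] -> miss, prune
    N3 x:[51,74] y:[25,40] z:[38,62] -> miss, prune
  N15 x:[35,73] y:[6,29] z:[26,67] -> miss, prune

11 AABB tests over nodes [0, 12, 1, 21, 14, 17, 11, 22, 29, 3, 15]; 1 leaf entered; closest P13.

== RESULT ==
1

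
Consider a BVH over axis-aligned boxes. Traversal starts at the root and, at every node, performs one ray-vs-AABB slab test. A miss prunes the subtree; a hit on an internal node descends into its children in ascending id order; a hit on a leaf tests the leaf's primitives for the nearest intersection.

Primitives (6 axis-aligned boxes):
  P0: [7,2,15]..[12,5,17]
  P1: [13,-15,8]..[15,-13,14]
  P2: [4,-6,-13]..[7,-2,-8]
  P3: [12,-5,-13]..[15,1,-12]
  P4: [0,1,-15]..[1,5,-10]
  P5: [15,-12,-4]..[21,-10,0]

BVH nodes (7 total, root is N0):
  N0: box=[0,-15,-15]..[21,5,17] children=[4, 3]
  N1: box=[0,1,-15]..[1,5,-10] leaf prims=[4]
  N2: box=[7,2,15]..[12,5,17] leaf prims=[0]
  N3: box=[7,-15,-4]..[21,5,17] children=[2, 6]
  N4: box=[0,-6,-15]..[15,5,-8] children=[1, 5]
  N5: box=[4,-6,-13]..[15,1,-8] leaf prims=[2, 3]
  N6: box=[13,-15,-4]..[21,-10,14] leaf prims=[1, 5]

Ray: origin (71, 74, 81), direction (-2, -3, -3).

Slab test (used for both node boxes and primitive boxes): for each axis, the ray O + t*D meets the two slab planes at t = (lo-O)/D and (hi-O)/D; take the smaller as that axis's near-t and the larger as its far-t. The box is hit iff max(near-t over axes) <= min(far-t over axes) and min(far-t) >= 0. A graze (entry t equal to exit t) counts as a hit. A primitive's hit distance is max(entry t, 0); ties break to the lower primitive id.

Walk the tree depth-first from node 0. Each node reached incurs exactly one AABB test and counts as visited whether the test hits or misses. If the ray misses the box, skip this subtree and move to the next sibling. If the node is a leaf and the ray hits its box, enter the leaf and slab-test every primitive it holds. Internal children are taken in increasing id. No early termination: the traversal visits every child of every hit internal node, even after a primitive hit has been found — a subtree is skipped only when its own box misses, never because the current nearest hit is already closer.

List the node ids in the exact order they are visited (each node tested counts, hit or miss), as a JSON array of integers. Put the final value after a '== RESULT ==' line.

Traverse from the root:
N0 x:[25,71/2] y:[23,89/3] z:[64/3,32] -> hit [25,89/3], descend [3, 4]
  N3 x:[25,32] y:[23,89/3] z:[64/3,85/3] -> hit [25,85/3], descend [2, 6]
    N2 x:[59/2,32] y:[23,24] z:[64/3,22] -> miss, prune
    N6 x:[25,29] y:[28,89/3] z:[67/3,85/3] -> hit [28,85/3] leaf, test {P1(miss), P5@t=28}
  N4 x:[28,71/2] y:[23,80/3] z:[89/3,32] -> miss, prune

Summary -> nodes [0, 3, 2, 6, 4]; box-tests=5; leaf-entries=1; first=P5

== RESULT ==
[0, 3, 2, 6, 4]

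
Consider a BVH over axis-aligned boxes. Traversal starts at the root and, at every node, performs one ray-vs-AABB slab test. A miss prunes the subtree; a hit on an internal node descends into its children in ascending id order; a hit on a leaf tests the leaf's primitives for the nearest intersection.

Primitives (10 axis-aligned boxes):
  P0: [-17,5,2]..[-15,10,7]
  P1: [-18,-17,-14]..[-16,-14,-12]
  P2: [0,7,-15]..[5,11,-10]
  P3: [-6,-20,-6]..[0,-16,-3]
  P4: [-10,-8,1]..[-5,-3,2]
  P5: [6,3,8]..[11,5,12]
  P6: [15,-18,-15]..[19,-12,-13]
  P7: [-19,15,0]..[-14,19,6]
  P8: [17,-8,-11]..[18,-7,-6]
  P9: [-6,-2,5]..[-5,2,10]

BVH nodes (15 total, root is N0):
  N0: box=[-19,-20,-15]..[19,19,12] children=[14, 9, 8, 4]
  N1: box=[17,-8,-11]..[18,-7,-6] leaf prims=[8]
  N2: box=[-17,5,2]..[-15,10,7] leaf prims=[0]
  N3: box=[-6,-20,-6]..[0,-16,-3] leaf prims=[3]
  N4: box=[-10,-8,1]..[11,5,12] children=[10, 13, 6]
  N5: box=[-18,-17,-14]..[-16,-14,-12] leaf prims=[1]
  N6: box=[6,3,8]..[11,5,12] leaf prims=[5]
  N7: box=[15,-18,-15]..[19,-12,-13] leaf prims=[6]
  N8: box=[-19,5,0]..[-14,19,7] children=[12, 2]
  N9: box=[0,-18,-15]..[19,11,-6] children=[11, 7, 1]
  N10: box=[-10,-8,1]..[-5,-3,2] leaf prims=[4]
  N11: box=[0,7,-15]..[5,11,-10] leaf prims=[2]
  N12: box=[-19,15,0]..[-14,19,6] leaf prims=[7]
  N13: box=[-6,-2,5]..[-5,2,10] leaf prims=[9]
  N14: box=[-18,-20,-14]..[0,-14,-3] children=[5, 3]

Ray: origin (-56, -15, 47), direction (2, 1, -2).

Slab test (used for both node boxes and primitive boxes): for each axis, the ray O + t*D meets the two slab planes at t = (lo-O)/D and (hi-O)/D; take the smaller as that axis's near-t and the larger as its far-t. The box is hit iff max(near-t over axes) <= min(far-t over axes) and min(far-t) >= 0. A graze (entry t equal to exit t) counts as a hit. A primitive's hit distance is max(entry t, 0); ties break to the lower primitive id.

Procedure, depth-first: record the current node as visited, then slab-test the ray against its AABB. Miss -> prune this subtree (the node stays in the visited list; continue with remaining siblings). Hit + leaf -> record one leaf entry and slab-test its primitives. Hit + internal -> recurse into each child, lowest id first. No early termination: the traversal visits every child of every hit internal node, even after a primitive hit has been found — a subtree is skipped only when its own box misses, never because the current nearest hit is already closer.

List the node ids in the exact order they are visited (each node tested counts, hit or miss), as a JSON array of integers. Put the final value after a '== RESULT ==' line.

Trace the traversal:
N0 x:[37/2,75/2] y:[-5,34] z:[35/2,31] -> hit [37/2,31], descend [4, 8, 9, 14]
  N4 x:[23,67/2] y:[7,20] z:[35/2,23] -> miss, prune
  N8 x:[37/2,21] y:[20,34] z:[20,47/2] -> hit [20,21], descend [2, 12]
    N2 x:[39/2,41/2] y:[20,25] z:[20,45/2] -> hit [20,41/2] leaf, test {P0@t=20}
    N12 x:[37/2,21] y:[30,34] z:[41/2,47/2] -> miss, prune
  N9 x:[28,75/2] y:[-3,26] z:[53/2,31] -> miss, prune
  N14 x:[19,28] y:[-5,1] z:[25,61/2] -> miss, prune

Summary -> nodes [0, 4, 8, 2, 12, 9, 14]; box-tests=7; leaf-entries=1; first=P0

== RESULT ==
[0, 4, 8, 2, 12, 9, 14]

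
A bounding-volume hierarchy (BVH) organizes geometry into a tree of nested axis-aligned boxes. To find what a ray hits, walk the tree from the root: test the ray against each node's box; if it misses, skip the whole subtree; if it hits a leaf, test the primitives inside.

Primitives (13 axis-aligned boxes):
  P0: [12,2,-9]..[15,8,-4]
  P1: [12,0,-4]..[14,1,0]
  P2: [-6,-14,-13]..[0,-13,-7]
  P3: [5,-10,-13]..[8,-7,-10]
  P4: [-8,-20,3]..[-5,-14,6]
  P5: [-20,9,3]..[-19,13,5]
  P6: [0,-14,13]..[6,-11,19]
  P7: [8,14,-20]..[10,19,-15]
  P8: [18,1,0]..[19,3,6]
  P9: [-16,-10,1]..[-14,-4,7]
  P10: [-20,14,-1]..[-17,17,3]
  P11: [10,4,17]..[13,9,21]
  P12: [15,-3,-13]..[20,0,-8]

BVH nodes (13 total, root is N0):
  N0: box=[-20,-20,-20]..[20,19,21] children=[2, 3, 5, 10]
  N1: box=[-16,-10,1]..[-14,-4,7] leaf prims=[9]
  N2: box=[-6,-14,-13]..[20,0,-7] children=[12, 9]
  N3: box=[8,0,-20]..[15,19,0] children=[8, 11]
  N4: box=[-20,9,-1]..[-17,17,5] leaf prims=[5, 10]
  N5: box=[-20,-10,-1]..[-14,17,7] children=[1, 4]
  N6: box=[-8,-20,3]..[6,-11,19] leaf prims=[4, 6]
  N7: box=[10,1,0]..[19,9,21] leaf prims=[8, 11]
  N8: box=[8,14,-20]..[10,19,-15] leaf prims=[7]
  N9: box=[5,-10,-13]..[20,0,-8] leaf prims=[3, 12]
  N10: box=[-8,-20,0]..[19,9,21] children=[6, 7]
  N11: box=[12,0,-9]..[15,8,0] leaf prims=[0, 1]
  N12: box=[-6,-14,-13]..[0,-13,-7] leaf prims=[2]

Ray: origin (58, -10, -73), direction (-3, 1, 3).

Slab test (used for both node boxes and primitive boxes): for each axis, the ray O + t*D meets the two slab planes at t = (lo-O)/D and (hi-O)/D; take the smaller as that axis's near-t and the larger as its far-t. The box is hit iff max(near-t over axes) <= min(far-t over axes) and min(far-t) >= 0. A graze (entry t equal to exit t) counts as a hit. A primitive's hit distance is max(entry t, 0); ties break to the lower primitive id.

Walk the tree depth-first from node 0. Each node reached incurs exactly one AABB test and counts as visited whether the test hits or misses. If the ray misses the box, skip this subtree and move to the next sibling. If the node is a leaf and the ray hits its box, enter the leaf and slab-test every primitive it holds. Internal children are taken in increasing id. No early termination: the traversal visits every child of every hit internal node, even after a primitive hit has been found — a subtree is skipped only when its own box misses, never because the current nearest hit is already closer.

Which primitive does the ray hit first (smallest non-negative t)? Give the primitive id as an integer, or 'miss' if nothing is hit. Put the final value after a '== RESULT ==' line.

Trace the traversal:
N0 x:[38/3,26] y:[-10,29] z:[53/3,94/3] -> hit [53/3,26], descend [2, 3, 5, 10]
  N2 x:[38/3,64/3] y:[-4,10] z:[20,22] -> miss, prune
  N3 x:[43/3,50/3] y:[10,29] z:[53/3,73/3] -> miss, prune
  N5 x:[24,26] y:[0,27] z:[24,80/3] -> hit [24,26], descend [1, 4]
    N1 x:[24,74/3] y:[0,6] z:[74/3,80/3] -> miss, prune
    N4 x:[25,26] y:[19,27] z:[24,26] -> hit [25,26] leaf, test {P5(miss), P10@t=25}
  N10 x:[13,22] y:[-10,19] z:[73/3,94/3] -> miss, prune

7 AABB tests over nodes [0, 2, 3, 5, 1, 4, 10]; 1 leaf entered; closest P10.

== RESULT ==
10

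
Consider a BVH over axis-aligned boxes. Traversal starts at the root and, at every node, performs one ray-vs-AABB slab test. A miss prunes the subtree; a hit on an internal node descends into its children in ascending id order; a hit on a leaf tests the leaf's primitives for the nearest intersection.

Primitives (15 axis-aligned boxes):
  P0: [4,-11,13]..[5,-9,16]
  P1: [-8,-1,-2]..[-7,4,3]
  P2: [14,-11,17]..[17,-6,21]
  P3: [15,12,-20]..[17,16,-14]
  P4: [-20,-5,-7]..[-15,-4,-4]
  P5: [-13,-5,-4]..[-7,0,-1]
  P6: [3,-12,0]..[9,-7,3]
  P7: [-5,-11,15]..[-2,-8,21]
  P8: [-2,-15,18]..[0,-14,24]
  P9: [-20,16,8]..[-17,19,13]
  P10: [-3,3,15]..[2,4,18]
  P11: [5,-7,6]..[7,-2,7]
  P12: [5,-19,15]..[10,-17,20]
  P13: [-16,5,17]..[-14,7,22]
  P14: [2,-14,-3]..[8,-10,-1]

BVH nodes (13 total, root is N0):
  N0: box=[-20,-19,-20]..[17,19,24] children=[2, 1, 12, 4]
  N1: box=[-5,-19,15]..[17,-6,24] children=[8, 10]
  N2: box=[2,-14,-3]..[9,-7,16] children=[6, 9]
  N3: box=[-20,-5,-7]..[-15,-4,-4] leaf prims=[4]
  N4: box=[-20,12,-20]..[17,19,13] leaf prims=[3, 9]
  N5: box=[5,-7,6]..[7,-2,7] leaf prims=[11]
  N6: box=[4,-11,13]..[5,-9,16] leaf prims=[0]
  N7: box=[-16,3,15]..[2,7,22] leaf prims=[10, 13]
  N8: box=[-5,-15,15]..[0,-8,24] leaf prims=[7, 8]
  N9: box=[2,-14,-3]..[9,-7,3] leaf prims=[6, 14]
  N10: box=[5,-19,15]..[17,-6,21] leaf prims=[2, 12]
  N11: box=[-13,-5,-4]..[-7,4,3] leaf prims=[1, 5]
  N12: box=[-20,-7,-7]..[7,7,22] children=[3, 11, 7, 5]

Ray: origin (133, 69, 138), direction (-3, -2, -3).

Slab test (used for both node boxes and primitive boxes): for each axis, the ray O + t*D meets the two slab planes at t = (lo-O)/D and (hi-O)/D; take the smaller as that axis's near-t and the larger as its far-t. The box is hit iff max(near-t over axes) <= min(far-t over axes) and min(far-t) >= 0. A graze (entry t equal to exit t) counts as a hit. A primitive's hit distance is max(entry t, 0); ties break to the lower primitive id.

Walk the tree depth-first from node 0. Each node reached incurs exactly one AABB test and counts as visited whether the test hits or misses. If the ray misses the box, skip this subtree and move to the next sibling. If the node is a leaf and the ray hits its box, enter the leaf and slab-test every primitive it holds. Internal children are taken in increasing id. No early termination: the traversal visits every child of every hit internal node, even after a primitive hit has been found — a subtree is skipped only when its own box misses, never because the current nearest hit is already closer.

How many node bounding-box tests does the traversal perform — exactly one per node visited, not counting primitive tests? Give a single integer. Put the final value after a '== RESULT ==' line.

Trace the traversal:
N0 x:[116/3,51] y:[25,44] z:[38,158/3] -> hit [116/3,44], descend [1, 2, 4, 12]
  N1 x:[116/3,46] y:[75/2,44] z:[38,41] -> hit [116/3,41], descend [8, 10]
    N8 x:[133/3,46] y:[77/2,42] z:[38,41] -> miss, prune
    N10 x:[116/3,128/3] y:[75/2,44] z:[39,41] -> hit [39,41] leaf, test {P2@t=39, P12(miss)}
  N2 x:[124/3,131/3] y:[38,83/2] z:[122/3,47] -> hit [124/3,83/2], descend [6, 9]
    N6 x:[128/3,43] y:[39,40] z:[122/3,125/3] -> miss, prune
    N9 x:[124/3,131/3] y:[38,83/2] z:[45,47] -> miss, prune
  N4 x:[116/3,51] y:[25,57/2] z:[125/3,158/3] -> miss, prune
  N12 x:[42,51] y:[31,38] z:[116/3,145/3] -> miss, prune

order=[0, 1, 8, 10, 2, 6, 9, 4, 12]  |boxes|=9  |leaves|=1  hit=P2

== RESULT ==
9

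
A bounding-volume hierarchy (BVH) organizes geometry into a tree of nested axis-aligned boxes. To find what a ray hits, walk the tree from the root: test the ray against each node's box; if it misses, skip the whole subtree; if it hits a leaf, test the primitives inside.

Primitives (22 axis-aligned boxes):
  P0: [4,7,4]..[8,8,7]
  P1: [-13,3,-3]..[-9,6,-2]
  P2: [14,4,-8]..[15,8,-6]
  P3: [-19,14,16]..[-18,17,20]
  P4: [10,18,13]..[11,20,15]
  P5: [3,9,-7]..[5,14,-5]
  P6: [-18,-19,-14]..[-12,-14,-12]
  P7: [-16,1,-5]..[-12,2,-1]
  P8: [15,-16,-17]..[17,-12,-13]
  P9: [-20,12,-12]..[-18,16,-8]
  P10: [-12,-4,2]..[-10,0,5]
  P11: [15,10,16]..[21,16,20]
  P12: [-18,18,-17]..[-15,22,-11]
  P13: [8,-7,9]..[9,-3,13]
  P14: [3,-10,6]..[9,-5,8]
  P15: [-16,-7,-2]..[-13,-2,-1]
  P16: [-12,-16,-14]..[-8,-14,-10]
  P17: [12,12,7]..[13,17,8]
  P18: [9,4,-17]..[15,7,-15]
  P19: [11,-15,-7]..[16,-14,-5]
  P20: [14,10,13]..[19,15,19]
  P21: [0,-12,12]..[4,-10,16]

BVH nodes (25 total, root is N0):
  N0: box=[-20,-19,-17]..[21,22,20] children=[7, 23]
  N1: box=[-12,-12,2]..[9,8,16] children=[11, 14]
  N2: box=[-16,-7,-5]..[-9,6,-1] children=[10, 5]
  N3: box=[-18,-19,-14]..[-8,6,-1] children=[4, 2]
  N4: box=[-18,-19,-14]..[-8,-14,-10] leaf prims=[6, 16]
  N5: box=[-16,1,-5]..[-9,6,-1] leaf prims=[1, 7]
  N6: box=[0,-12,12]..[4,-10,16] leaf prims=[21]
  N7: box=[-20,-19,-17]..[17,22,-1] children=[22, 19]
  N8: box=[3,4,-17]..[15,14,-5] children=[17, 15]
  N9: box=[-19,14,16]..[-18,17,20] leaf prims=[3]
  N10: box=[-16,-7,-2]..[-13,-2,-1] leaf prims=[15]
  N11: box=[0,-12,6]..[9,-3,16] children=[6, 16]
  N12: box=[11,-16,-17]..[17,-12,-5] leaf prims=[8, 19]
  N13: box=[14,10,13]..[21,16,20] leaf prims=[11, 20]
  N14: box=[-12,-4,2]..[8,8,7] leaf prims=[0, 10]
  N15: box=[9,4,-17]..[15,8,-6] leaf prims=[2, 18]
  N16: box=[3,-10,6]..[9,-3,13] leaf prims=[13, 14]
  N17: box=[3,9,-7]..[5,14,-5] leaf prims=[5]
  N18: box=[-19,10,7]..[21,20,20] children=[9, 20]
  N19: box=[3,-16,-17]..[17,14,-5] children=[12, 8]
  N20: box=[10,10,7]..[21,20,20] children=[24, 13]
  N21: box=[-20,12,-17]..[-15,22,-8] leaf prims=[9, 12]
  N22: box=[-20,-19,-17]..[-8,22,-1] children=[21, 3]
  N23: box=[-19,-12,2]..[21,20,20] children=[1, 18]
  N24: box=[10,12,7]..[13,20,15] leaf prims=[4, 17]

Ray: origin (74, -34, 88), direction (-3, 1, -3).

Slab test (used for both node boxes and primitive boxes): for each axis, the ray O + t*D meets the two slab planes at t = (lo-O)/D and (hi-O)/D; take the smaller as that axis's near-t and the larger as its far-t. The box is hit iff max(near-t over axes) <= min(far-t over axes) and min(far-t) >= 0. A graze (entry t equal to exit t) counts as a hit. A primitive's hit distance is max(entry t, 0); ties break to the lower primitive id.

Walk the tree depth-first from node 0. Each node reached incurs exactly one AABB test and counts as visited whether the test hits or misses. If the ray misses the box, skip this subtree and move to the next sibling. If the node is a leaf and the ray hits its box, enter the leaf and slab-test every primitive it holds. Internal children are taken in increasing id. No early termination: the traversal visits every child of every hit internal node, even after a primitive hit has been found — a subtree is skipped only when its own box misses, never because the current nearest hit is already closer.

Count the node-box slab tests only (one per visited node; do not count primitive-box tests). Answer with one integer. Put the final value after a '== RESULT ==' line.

Traverse from the root:
N0 x:[53/3,94/3] y:[15,56] z:[68/3,35] -> hit [68/3,94/3], descend [7, 23]
  N7 x:[19,94/3] y:[15,56] z:[89/3,35] -> hit [89/3,94/3], descend [19, 22]
    N19 x:[19,71/3] y:[18,48] z:[31,35] -> miss, prune
    N22 x:[82/3,94/3] y:[15,56] z:[89/3,35] -> hit [89/3,94/3], descend [3, 21]
      N3 x:[82/3,92/3] y:[15,40] z:[89/3,34] -> hit [89/3,92/3], descend [2, 4]
        N2 x:[83/3,30] y:[27,40] z:[89/3,31] -> hit [89/3,30], descend [5, 10]
          N5 x:[83/3,30] y:[35,40] z:[89/3,31] -> miss, prune
          N10 x:[29,30] y:[27,32] z:[89/3,30] -> hit [89/3,30] leaf, test {P15@t=89/3}
        N4 x:[82/3,92/3] y:[15,20] z:[98/3,34] -> miss, prune
      N21 x:[89/3,94/3] y:[46,56] z:[32,35] -> miss, prune
  N23 x:[53/3,31] y:[22,54] z:[68/3,86/3] -> hit [68/3,86/3], descend [1, 18]
    N1 x:[65/3,86/3] y:[22,42] z:[24,86/3] -> hit [24,86/3], descend [11, 14]
      N11 x:[65/3,74/3] y:[22,31] z:[24,82/3] -> hit [24,74/3], descend [6, 16]
        N6 x:[70/3,74/3] y:[22,24] z:[24,76/3] -> hit [24,24] leaf, test {P21@t=24}
        N16 x:[65/3,71/3] y:[24,31] z:[25,82/3] -> miss, prune
      N14 x:[22,86/3] y:[30,42] z:[27,86/3] -> miss, prune
    N18 x:[53/3,31] y:[44,54] z:[68/3,27] -> miss, prune

Visited [0, 7, 19, 22, 3, 2, 5, 10, 4, 21, 23, 1, 11, 6, 16, 14, 18]. Tests: 17 box, 2 leaf. Nearest: P21.

== RESULT ==
17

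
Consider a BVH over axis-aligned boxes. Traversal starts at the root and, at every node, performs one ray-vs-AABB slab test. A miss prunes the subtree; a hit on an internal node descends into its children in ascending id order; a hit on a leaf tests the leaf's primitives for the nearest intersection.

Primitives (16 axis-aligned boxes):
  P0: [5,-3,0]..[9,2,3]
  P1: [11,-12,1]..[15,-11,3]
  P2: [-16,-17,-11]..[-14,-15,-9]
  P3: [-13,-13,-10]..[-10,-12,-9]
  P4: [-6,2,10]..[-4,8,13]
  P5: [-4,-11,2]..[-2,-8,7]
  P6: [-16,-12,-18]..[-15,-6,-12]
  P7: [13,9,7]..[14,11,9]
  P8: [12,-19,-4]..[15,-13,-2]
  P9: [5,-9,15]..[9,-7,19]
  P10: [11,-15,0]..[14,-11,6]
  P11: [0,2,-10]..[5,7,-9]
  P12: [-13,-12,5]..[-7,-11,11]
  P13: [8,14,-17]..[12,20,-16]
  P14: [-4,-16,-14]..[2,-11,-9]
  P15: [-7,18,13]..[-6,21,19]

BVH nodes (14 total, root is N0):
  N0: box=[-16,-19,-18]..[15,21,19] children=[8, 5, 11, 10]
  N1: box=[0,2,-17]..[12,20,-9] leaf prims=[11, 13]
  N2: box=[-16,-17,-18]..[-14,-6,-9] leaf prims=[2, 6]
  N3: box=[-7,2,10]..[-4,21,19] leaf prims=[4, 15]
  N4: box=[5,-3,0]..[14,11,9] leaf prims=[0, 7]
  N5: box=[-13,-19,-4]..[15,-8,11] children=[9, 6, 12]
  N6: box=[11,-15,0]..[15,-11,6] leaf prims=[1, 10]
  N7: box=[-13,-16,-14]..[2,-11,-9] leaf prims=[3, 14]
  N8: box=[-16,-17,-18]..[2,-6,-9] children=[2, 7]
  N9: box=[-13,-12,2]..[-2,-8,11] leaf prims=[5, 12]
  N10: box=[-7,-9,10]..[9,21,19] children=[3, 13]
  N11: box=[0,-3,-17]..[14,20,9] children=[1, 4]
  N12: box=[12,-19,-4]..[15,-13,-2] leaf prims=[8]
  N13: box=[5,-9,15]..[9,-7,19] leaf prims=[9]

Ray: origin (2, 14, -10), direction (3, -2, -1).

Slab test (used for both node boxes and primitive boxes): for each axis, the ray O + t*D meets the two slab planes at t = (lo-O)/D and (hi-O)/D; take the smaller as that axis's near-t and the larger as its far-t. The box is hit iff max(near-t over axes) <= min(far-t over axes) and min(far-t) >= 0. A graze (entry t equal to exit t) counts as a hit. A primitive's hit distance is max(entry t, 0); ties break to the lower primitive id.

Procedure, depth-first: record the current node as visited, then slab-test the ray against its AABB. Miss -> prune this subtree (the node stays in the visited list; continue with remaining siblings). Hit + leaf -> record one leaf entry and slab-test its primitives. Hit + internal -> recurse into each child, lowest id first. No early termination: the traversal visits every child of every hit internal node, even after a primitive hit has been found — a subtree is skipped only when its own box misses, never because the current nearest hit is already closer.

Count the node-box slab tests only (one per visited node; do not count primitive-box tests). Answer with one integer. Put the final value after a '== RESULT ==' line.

Traverse from the root:
N0 x:[-6,13/3] y:[-7/2,33/2] z:[-29,8] -> hit [-7/2,13/3], descend [5, 8, 10, 11]
  N5 x:[-5,13/3] y:[11,33/2] z:[-21,-6] -> miss, prune
  N8 x:[-6,0] y:[10,31/2] z:[-1,8] -> miss, prune
  N10 x:[-3,7/3] y:[-7/2,23/2] z:[-29,-20] -> miss, prune
  N11 x:[-2/3,4] y:[-3,17/2] z:[-19,7] -> hit [-2/3,4], descend [1, 4]
    N1 x:[-2/3,10/3] y:[-3,6] z:[-1,7] -> hit [-2/3,10/3] leaf, test {P11(miss), P13(miss)}
    N4 x:[1,4] y:[3/2,17/2] z:[-19,-10] -> miss, prune

Summary -> nodes [0, 5, 8, 10, 11, 1, 4]; box-tests=7; leaf-entries=1; first=miss

== RESULT ==
7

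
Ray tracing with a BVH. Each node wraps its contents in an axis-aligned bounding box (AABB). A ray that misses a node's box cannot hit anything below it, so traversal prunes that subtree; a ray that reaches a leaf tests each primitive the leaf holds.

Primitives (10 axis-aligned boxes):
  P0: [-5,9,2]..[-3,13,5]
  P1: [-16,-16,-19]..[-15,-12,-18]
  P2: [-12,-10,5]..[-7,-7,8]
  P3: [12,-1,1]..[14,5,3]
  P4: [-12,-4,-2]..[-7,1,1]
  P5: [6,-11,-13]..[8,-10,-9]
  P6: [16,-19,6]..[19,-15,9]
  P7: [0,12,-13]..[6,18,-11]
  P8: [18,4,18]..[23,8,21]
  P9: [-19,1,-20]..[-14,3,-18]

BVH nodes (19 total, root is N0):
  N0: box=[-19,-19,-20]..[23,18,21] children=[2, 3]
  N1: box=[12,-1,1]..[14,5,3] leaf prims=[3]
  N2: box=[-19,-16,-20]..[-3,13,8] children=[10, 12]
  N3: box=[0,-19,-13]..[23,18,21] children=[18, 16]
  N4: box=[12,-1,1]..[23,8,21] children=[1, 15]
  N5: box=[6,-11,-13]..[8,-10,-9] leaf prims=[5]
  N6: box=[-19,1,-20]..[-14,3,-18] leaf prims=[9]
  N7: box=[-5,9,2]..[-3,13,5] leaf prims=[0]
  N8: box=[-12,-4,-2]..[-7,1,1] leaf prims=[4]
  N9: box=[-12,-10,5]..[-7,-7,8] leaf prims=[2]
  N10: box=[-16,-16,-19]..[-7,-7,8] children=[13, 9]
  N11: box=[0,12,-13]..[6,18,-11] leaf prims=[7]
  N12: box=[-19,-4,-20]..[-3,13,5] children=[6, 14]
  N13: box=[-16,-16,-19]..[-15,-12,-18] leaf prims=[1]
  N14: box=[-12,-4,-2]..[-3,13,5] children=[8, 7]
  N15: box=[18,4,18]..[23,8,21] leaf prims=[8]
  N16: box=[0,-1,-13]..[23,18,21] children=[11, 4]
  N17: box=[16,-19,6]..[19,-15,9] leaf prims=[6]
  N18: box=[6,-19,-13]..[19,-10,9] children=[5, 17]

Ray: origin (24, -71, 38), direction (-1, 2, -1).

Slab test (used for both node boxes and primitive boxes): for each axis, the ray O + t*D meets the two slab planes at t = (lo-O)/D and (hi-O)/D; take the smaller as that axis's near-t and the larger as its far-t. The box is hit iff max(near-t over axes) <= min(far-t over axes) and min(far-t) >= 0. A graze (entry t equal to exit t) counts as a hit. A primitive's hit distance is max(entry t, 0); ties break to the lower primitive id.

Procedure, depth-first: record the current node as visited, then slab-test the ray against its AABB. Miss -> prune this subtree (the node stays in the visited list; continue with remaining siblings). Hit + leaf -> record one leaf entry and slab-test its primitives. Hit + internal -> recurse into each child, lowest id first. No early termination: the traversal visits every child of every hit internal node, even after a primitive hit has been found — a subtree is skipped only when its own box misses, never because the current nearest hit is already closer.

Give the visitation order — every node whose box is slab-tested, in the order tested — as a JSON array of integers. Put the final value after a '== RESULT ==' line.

Walk:
N0 x:[1,43] y:[26,89/2] z:[17,58] -> hit [26,43], descend [2, 3]
  N2 x:[27,43] y:[55/2,42] z:[30,58] -> hit [30,42], descend [10, 12]
    N10 x:[31,40] y:[55/2,32] z:[30,57] -> hit [31,32], descend [9, 13]
      N9 x:[31,36] y:[61/2,32] z:[30,33] -> hit [31,32] leaf, test {P2@t=31}
      N13 x:[39,40] y:[55/2,59/2] z:[56,57] -> miss, prune
    N12 x:[27,43] y:[67/2,42] z:[33,58] -> hit [67/2,42], descend [6, 14]
      N6 x:[38,43] y:[36,37] z:[56,58] -> miss, prune
      N14 x:[27,36] y:[67/2,42] z:[33,40] -> hit [67/2,36], descend [7, 8]
        N7 x:[27,29] y:[40,42] z:[33,36] -> miss, prune
        N8 x:[31,36] y:[67/2,36] z:[37,40] -> miss, prune
  N3 x:[1,24] y:[26,89/2] z:[17,51] -> miss, prune

Visited [0, 2, 10, 9, 13, 12, 6, 14, 7, 8, 3]. Tests: 11 box, 1 leaf. Nearest: P2.

== RESULT ==
[0, 2, 10, 9, 13, 12, 6, 14, 7, 8, 3]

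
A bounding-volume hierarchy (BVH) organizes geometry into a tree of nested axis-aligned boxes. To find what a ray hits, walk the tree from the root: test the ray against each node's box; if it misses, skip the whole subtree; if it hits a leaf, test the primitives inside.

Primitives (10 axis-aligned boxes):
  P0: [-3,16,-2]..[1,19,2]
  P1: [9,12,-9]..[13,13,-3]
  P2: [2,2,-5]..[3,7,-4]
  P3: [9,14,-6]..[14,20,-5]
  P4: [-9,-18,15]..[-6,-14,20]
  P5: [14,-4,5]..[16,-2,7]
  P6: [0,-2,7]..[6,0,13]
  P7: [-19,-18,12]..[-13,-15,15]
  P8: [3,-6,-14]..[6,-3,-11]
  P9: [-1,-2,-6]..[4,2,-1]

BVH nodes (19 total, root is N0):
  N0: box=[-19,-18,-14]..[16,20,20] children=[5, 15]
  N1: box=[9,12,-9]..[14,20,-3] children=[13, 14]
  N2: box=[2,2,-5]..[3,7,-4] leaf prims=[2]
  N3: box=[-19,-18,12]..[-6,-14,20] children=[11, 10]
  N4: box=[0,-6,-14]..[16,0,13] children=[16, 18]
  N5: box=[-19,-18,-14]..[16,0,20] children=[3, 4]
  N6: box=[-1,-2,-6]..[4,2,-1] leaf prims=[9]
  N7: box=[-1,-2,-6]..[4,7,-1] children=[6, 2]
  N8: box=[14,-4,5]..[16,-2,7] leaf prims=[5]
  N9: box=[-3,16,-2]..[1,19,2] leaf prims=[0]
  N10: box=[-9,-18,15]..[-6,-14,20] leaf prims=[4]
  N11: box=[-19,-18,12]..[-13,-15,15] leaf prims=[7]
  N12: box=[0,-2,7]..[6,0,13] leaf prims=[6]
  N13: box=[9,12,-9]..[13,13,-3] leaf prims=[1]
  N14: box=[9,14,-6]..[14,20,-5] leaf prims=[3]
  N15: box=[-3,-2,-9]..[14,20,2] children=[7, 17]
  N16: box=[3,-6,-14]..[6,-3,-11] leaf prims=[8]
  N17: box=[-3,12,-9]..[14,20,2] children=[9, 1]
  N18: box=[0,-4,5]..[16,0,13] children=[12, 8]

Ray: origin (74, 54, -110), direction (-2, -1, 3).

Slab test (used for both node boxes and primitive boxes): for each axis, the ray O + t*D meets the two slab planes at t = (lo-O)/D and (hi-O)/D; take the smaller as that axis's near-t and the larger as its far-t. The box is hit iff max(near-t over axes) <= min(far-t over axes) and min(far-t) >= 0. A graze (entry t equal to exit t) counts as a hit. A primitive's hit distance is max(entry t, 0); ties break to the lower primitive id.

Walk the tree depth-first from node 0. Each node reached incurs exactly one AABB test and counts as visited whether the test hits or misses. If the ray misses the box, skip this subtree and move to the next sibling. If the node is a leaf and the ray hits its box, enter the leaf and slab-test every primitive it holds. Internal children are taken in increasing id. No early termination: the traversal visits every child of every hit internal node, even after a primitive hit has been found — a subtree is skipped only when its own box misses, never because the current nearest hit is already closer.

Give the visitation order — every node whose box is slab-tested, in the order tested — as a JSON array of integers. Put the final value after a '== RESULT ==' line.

Walk:
N0 x:[29,93/2] y:[34,72] z:[32,130/3] -> hit [34,130/3], descend [5, 15]
  N5 x:[29,93/2] y:[54,72] z:[32,130/3] -> miss, prune
  N15 x:[30,77/2] y:[34,56] z:[101/3,112/3] -> hit [34,112/3], descend [7, 17]
    N7 x:[35,75/2] y:[47,56] z:[104/3,109/3] -> miss, prune
    N17 x:[30,77/2] y:[34,42] z:[101/3,112/3] -> hit [34,112/3], descend [1, 9]
      N1 x:[30,65/2] y:[34,42] z:[101/3,107/3] -> miss, prune
      N9 x:[73/2,77/2] y:[35,38] z:[36,112/3] -> hit [73/2,112/3] leaf, test {P0@t=73/2}

7 AABB tests over nodes [0, 5, 15, 7, 17, 1, 9]; 1 leaf entered; closest P0.

== RESULT ==
[0, 5, 15, 7, 17, 1, 9]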